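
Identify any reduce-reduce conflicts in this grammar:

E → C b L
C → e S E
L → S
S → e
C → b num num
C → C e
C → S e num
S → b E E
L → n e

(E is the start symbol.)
Augment with E' → E and build the canonical LR(0) collection (I0 = CLOSURE({[E' → . E]}), then GOTO on every symbol after a dot until no new states appear). It has 22 states:
  I0: { [C → . C e], [C → . S e num], [C → . b num num], [C → . e S E], [E → . C b L], [E' → . E], [S → . b E E], [S → . e] }  — shift
  I1: { [C → C . e], [E → C . b L] }  — shift
  I2: { [E' → E .] }  — accept
  I3: { [C → S . e num] }  — shift
  I4: { [C → . C e], [C → . S e num], [C → . b num num], [C → . e S E], [C → b . num num], [E → . C b L], [S → . b E E], [S → . e], [S → b . E E] }  — shift
  I5: { [C → e . S E], [S → . b E E], [S → . e], [S → e .] }  — shift, reduce
  I6: { [C → . C e], [C → . S e num], [C → . b num num], [C → . e S E], [C → e S . E], [E → . C b L], [S → . b E E], [S → . e] }  — shift
  I7: { [C → . C e], [C → . S e num], [C → . b num num], [C → . e S E], [E → . C b L], [S → . b E E], [S → . e], [S → b . E E] }  — shift
  I8: { [S → e .] }  — reduce
  I9: { [C → . C e], [C → . S e num], [C → . b num num], [C → . e S E], [E → . C b L], [S → . b E E], [S → . e], [S → b E . E] }  — shift
  I10: { [S → b E E .] }  — reduce
  I11: { [C → e S E .] }  — reduce
  I12: { [C → b num . num] }  — shift
  I13: { [C → b num num .] }  — reduce
  I14: { [C → S e . num] }  — shift
  I15: { [C → S e num .] }  — reduce
  I16: { [E → C b . L], [L → . S], [L → . n e], [S → . b E E], [S → . e] }  — shift
  I17: { [C → C e .] }  — reduce
  I18: { [E → C b L .] }  — reduce
  I19: { [L → S .] }  — reduce
  I20: { [L → n . e] }  — shift
  I21: { [L → n e .] }  — reduce

No state contains more than one complete item.

Answer: No reduce-reduce conflicts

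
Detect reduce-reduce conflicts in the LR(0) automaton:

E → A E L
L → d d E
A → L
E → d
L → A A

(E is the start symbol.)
A reduce-reduce conflict occurs when an LR(0) state has two complete items [A → α .] and [B → β .] — both call for a reduction, and with no lookahead the parser cannot choose between them.

Augment with E' → E and build the canonical LR(0) collection (I0 = CLOSURE({[E' → . E]}), then GOTO on every symbol after a dot until no new states appear). It has 13 states:
  I0: { [A → . L], [E → . A E L], [E → . d], [E' → . E], [L → . A A], [L → . d d E] }  — shift
  I1: { [A → . L], [E → . A E L], [E → . d], [E → A . E L], [L → . A A], [L → . d d E], [L → A . A] }  — shift
  I2: { [E' → E .] }  — accept
  I3: { [A → L .] }  — reduce
  I4: { [E → d .], [L → d . d E] }  — shift, reduce
  I5: { [A → . L], [E → . A E L], [E → . d], [L → . A A], [L → . d d E], [L → d d . E] }  — shift
  I6: { [L → d d E .] }  — reduce
  I7: { [A → . L], [E → . A E L], [E → . d], [E → A . E L], [L → . A A], [L → . d d E], [L → A . A], [L → A A .] }  — shift, reduce
  I8: { [A → . L], [E → A E . L], [L → . A A], [L → . d d E] }  — shift
  I9: { [A → . L], [L → . A A], [L → . d d E], [L → A . A] }  — shift
  I10: { [A → L .], [E → A E L .] }  — 2 reduces
  I11: { [L → d . d E] }  — shift
  I12: { [A → . L], [L → . A A], [L → . d d E], [L → A . A], [L → A A .] }  — shift, reduce

I10 contains complete items [A → L .], [E → A E L .] — reduce-reduce conflict.

Answer: Yes — I10: [A → L .] vs [E → A E L .]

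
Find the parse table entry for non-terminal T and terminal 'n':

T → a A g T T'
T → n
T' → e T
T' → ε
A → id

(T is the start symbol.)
To find M[T, 'n'], we find productions for T where 'n' is in the predict set (PREDICT(N → α) = (FIRST(α) \ {ε}) ∪ (FOLLOW(N) if α ⇒* ε)).

T → a A g T T': PREDICT = { 'a' }
T → n: PREDICT = { 'n' }
  'n' is in predict set, so this production goes in M[T, 'n']

M[T, 'n'] = T → n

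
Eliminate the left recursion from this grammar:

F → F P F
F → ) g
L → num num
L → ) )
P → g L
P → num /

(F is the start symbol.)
F is directly left-recursive. The standard transformation for
  A → A α₁ | ... | A α_m | β₁ | ... | β_n
is
  A  → β₁ A' | ... | β_n A'
  A' → α₁ A' | ... | α_m A' | ε

F → ) g becomes F → ) g F'
F → F P F becomes F' → P F F'
Add F' → ε

Productions for other non-terminals are unchanged:
  L → num num
  L → ) )
  P → g L
  P → num /

Resulting grammar:
F → ) g F'
F' → P F F'
F' → ε
L → num num
L → ) )
P → g L
P → num /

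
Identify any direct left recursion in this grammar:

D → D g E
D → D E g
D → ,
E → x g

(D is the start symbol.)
Direct left recursion occurs when N → N α for some non-terminal N (the right-hand side begins with the left-hand side itself).

D → D g E: LEFT RECURSIVE (starts with D)
D → D E g: LEFT RECURSIVE (starts with D)
D → ,: starts with ','
E → x g: starts with x

The grammar has direct left recursion on: D.

Answer: Yes, D is left-recursive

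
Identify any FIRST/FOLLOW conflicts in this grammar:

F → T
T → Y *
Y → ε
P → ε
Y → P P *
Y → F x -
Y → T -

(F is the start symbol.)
Yes. Y → P P '*' with FOLLOW(Y) on { '*' }; Y → F x '-' with FOLLOW(Y) on { '*' }; Y → T '-' with FOLLOW(Y) on { '*' }

A FIRST/FOLLOW conflict occurs when a non-terminal N has a nullable alternative N → β (β ⇒* ε) and another alternative N → α with FIRST(α) ∩ FOLLOW(N) ≠ ∅: on such a lookahead the parser cannot decide between expanding α and letting N vanish via β.

Nullable non-terminals: P, Y.
FIRST sets used below: FIRST(P) = { ε }, FIRST(F) = { '*' }, FIRST(T) = { '*' }
P has a nullable alternative but only one production, so nothing to check.

Y: nullable alternative(s) Y → ε; FOLLOW(Y) = { '*' }
  Y → ε: FIRST \ {ε} = { } — this is the only nullable alternative, skip
  Y → P P *: FIRST \ {ε} = { '*' } — overlaps FOLLOW(Y) on { '*' }: CONFLICT
  Y → F x -: FIRST \ {ε} = { '*' } — overlaps FOLLOW(Y) on { '*' }: CONFLICT
  Y → T -: FIRST \ {ε} = { '*' } — overlaps FOLLOW(Y) on { '*' }: CONFLICT

F, T have no nullable alternative, so no FIRST/FOLLOW check is needed there.

So the grammar has 3 FIRST/FOLLOW conflicts (marked CONFLICT above).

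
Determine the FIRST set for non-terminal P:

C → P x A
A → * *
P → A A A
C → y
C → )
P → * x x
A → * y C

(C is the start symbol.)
{ '*' }

To compute FIRST(P), examine every production with P on the left-hand side, reading each right-hand side left to right until a non-nullable symbol is reached.

FIRST sets of the other non-terminals involved (by the same procedure, iterated to a fixed point):
  FIRST(A) = { '*' }

From P → A A A:
  - A is a non-terminal: add FIRST(A) \ {ε} = { '*' }
    A is not nullable, so stop
From P → * x x:
  - '*' is a terminal: add '*' and stop

Collecting: FIRST(P) = { '*' }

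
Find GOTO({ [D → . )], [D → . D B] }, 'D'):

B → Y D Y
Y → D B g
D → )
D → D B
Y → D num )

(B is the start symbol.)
{ [B → . Y D Y], [D → . )], [D → . D B], [D → D . B], [Y → . D B g], [Y → . D num )] }

GOTO(I, 'D') = CLOSURE({ [A → αX.β] : [A → α.Xβ] ∈ I, X = 'D' })

Items with dot before 'D', with the dot advanced:
  [D → . D B] → [D → D . B]
Closure of the advanced items:
  [D → D . B] has the dot before B: add [B → . Y D Y]
  [B → . Y D Y] has the dot before Y: add [Y → . D B g], [Y → . D num )]
  [Y → . D B g] has the dot before D: add [D → . )], [D → . D B]

GOTO = { [B → . Y D Y], [D → . )], [D → . D B], [D → D . B], [Y → . D B g], [Y → . D num )] }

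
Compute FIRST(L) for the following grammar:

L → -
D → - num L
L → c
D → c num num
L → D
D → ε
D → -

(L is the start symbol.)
To compute FIRST(L), examine every production with L on the left-hand side, reading each right-hand side left to right until a non-nullable symbol is reached.

FIRST sets of the other non-terminals involved (by the same procedure, iterated to a fixed point):
  FIRST(D) = { '-', 'c', ε }

From L → -:
  - '-' is a terminal: add '-' and stop
From L → c:
  - c is a terminal: add 'c' and stop
From L → D:
  - D is a non-terminal: add FIRST(D) \ {ε} = { '-', 'c' }
    D is nullable and nothing follows, so the whole right-hand side can vanish: ε ∈ FIRST(L)

Collecting: FIRST(L) = { '-', 'c', ε }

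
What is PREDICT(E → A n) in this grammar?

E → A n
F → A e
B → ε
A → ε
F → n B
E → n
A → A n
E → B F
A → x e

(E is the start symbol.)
{ 'n', 'x' }

PREDICT(E → A n) = (FIRST(RHS) \ {ε}) ∪ (FOLLOW(E) if ε ∈ FIRST(RHS), i.e. RHS ⇒* ε)
FIRST(A) = { 'n', 'x', ε }
FIRST(A n) = { 'n', 'x' }
ε ∉ FIRST(A n), so FOLLOW(E) is not added.
PREDICT(E → A n) = { 'n', 'x' }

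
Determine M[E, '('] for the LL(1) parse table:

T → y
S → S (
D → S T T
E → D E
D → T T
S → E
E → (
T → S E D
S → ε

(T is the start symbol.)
E → D E, E → (

To find M[E, '('], we find productions for E where '(' is in the predict set (PREDICT(N → α) = (FIRST(α) \ {ε}) ∪ (FOLLOW(N) if α ⇒* ε)).

Relevant sets:
  FIRST(D) = { '(', 'y' }

E → D E: PREDICT = { '(', 'y' }
  '(' is in predict set, so this production goes in M[E, '(']
E → (: PREDICT = { '(' }
  '(' is in predict set, so this production goes in M[E, '(']

M[E, '('] = E → D E, E → (  (a multiply-defined cell — the grammar is not LL(1))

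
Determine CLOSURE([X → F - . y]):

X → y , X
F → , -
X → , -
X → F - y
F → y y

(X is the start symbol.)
To compute CLOSURE, for each item [A → α.Bβ] where B is a non-terminal, add [B → .γ] for all productions B → γ; repeat for the newly added items until nothing changes.

Start with: [X → F - . y]
The dot precedes the terminal y, so nothing is added.

CLOSURE = { [X → F - . y] }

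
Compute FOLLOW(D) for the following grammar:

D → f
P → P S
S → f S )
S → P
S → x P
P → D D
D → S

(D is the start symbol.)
{ $, ')', 'f', 'x' }

To compute FOLLOW(D), find every occurrence of D on a right-hand side N → α D β: add FIRST(β) \ {ε}, and if β is empty or nullable also add FOLLOW(N). Iterate to a fixed point.

D is the start symbol, so $ ∈ FOLLOW(D).
In P → D D: D is followed by D, add FIRST(D) \ {ε} = { 'f', 'x' }
In P → D D: D is at the end, add FOLLOW(P)

The FOLLOW sets referred to above (computed the same way, to a fixed point):
  FOLLOW(P) = { $, ')', 'f', 'x' }

Taking the union: FOLLOW(D) = { $, ')', 'f', 'x' }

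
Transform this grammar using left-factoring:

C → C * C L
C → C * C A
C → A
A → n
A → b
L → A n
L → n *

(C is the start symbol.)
Left-factoring transforms A → αβ₁ | αβ₂ into A → αA' and A' → β₁ | β₂
(α is the longest common prefix among the alternatives). Repeat until
no nonterminal has two alternatives with a common prefix.

Round 1: C has alternatives sharing prefix 'C * C'. Introduce C': C → C * C C'
  Add: C' → L
  Add: C' → A

No remaining common prefixes — done.

Resulting grammar:
C → C * C C'
C' → L
C' → A
C → A
A → n
A → b
L → A n
L → n *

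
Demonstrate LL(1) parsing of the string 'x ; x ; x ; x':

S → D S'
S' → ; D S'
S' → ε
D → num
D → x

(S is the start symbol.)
LL(1) parsing maintains a stack (initially the start symbol over $) and the input. At each step: if the stack top is a terminal, match it against the current input token; if it is a non-terminal N, replace it with the RHS of M[N, lookahead] (the unique production whose predict set contains the lookahead).

Stack is shown with the top on the left.

Stack     Input            Action
---------------------------------
S $       x ; x ; x ; x $  output S → D S'
D S' $    x ; x ; x ; x $  output D → x
x S' $    x ; x ; x ; x $  match 'x'
S' $      ; x ; x ; x $    output S' → ; D S'
; D S' $  ; x ; x ; x $    match ';'
D S' $    x ; x ; x $      output D → x
x S' $    x ; x ; x $      match 'x'
S' $      ; x ; x $        output S' → ; D S'
; D S' $  ; x ; x $        match ';'
D S' $    x ; x $          output D → x
x S' $    x ; x $          match 'x'
S' $      ; x $            output S' → ; D S'
; D S' $  ; x $            match ';'
D S' $    x $              output D → x
x S' $    x $              match 'x'
S' $      $                output S' → ε
$         $                accept

The string is accepted.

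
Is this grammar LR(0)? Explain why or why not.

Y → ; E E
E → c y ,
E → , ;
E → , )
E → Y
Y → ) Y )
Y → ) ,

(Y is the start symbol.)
A grammar is LR(0) if no state in the canonical LR(0) collection has:
  - both a shift item (dot before a terminal) and a complete item (shift-reduce conflict), or
  - two or more complete items (reduce-reduce conflict; the accept item [Y' → Y .] counts as a complete item here).

Augment with Y' → Y and build the canonical LR(0) collection (I0 = CLOSURE({[Y' → . Y]}), then GOTO on every symbol after a dot until no new states appear). It has 16 states:
  I0: { [Y → . ) ,], [Y → . ) Y )], [Y → . ; E E], [Y' → . Y] }  — shift
  I1: { [Y → ) . ,], [Y → ) . Y )], [Y → . ) ,], [Y → . ) Y )], [Y → . ; E E] }  — shift
  I2: { [E → . , )], [E → . , ;], [E → . Y], [E → . c y ,], [Y → . ) ,], [Y → . ) Y )], [Y → . ; E E], [Y → ; . E E] }  — shift
  I3: { [Y' → Y .] }  — accept
  I4: { [E → , . )], [E → , . ;] }  — shift
  I5: { [E → . , )], [E → . , ;], [E → . Y], [E → . c y ,], [Y → . ) ,], [Y → . ) Y )], [Y → . ; E E], [Y → ; E . E] }  — shift
  I6: { [E → Y .] }  — reduce
  I7: { [E → c . y ,] }  — shift
  I8: { [E → c y . ,] }  — shift
  I9: { [E → c y , .] }  — reduce
  I10: { [Y → ; E E .] }  — reduce
  I11: { [E → , ) .] }  — reduce
  I12: { [E → , ; .] }  — reduce
  I13: { [Y → ) , .] }  — reduce
  I14: { [Y → ) Y . )] }  — shift
  I15: { [Y → ) Y ) .] }  — reduce

Every state is either a pure shift/goto state or contains exactly one complete item and nothing to shift — no conflicts. The grammar is LR(0).

Answer: Yes, the grammar is LR(0)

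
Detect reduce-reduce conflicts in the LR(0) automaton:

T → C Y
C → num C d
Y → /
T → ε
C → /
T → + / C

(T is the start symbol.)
A reduce-reduce conflict occurs when an LR(0) state has two complete items [A → α .] and [B → β .] — both call for a reduction, and with no lookahead the parser cannot choose between them.

Augment with T' → T and build the canonical LR(0) collection (I0 = CLOSURE({[T' → . T]}), then GOTO on every symbol after a dot until no new states appear). It has 12 states:
  I0: { [C → . /], [C → . num C d], [T → . + / C], [T → . C Y], [T → .], [T' → . T] }  — shift, reduce
  I1: { [T → + . / C] }  — shift
  I2: { [C → / .] }  — reduce
  I3: { [T → C . Y], [Y → . /] }  — shift
  I4: { [T' → T .] }  — accept
  I5: { [C → . /], [C → . num C d], [C → num . C d] }  — shift
  I6: { [C → num C . d] }  — shift
  I7: { [C → num C d .] }  — reduce
  I8: { [Y → / .] }  — reduce
  I9: { [T → C Y .] }  — reduce
  I10: { [C → . /], [C → . num C d], [T → + / . C] }  — shift
  I11: { [T → + / C .] }  — reduce

No state contains more than one complete item.

Answer: No reduce-reduce conflicts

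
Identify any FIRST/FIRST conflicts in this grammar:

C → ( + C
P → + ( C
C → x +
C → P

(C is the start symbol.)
A FIRST/FIRST conflict occurs when two productions N → α and N → β for the same non-terminal have FIRST(α) ∩ FIRST(β) ≠ ∅ (with ε ∈ FIRST of a nullable right-hand side, so two nullable alternatives also conflict).

FIRST sets of the non-terminals at (or reachable through a nullable prefix from) the front of some alternative:
  FIRST(P) = { '+' }

Productions for C:
  C → ( + C: FIRST = { '(' }
  C → x +: FIRST = { 'x' }
  C → P: FIRST = { '+' }
P has only one production, so no FIRST/FIRST conflict is possible there.

All alternatives of each non-terminal have pairwise disjoint FIRST sets.

Answer: No FIRST/FIRST conflicts.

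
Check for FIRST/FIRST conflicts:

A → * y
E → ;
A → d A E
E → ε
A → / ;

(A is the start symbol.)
No FIRST/FIRST conflicts.

A FIRST/FIRST conflict occurs when two productions N → α and N → β for the same non-terminal have FIRST(α) ∩ FIRST(β) ≠ ∅ (with ε ∈ FIRST of a nullable right-hand side, so two nullable alternatives also conflict).

Productions for A:
  A → * y: FIRST = { '*' }
  A → d A E: FIRST = { 'd' }
  A → / ;: FIRST = { '/' }
Productions for E:
  E → ;: FIRST = { ';' }
  E → ε: FIRST = { ε }

All alternatives of each non-terminal have pairwise disjoint FIRST sets.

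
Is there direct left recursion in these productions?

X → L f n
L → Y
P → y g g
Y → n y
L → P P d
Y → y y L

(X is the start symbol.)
No direct left recursion

Direct left recursion occurs when N → N α for some non-terminal N (the right-hand side begins with the left-hand side itself).

X → L f n: starts with L
L → Y: starts with Y
P → y g g: starts with y
Y → n y: starts with n
L → P P d: starts with P
Y → y y L: starts with y

No direct left recursion found.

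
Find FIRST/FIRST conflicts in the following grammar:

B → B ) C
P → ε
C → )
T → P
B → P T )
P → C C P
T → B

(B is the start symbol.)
A FIRST/FIRST conflict occurs when two productions N → α and N → β for the same non-terminal have FIRST(α) ∩ FIRST(β) ≠ ∅ (with ε ∈ FIRST of a nullable right-hand side, so two nullable alternatives also conflict).

FIRST sets of the non-terminals at (or reachable through a nullable prefix from) the front of some alternative:
  FIRST(B) = { ')' }
  FIRST(P) = { ')', ε }
  FIRST(T) = { ')', ε }
  FIRST(C) = { ')' }

Productions for B:
  B → B ) C: FIRST = { ')' }
  B → P T ): FIRST = { ')' }
Productions for P:
  P → ε: FIRST = { ε }
  P → C C P: FIRST = { ')' }
Productions for T:
  T → P: FIRST = { ')', ε }
  T → B: FIRST = { ')' }
C has only one production, so no FIRST/FIRST conflict is possible there.

Conflict for B: B → B ) C and B → P T )
  Overlap: { ')' }
Conflict for T: T → P and T → B
  Overlap: { ')' }

Answer: Yes. B → B ')' C / B → P T ')' on { ')' }; T → P / T → B on { ')' }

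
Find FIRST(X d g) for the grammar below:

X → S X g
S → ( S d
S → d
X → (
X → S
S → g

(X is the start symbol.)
{ '(', 'd', 'g' }

FIRST sets of the non-terminals involved (from the grammar, by fixed-point iteration):
  FIRST(X) = { '(', 'd', 'g' }

To compute FIRST(X d g), process the symbols left to right:
Symbol X is a non-terminal. Add FIRST(X) \ {ε} = { '(', 'd', 'g' }
X is not nullable (ε ∉ FIRST(X)), so stop here.
FIRST(X d g) = { '(', 'd', 'g' }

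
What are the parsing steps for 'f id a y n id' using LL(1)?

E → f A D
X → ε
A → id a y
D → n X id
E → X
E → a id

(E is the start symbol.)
LL(1) parsing maintains a stack (initially the start symbol over $) and the input. At each step: if the stack top is a terminal, match it against the current input token; if it is a non-terminal N, replace it with the RHS of M[N, lookahead] (the unique production whose predict set contains the lookahead).

Stack is shown with the top on the left.

Stack       Input            Action
-----------------------------------
E $         f id a y n id $  output E → f A D
f A D $     f id a y n id $  match 'f'
A D $       id a y n id $    output A → id a y
id a y D $  id a y n id $    match 'id'
a y D $     a y n id $       match 'a'
y D $       y n id $         match 'y'
D $         n id $           output D → n X id
n X id $    n id $           match 'n'
X id $      id $             output X → ε
id $        id $             match 'id'
$           $                accept

The string is accepted.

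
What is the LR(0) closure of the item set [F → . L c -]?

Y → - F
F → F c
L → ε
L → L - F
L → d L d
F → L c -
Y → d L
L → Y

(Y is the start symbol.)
To compute CLOSURE, for each item [A → α.Bβ] where B is a non-terminal, add [B → .γ] for all productions B → γ; repeat for the newly added items until nothing changes.

Start with: [F → . L c -]
  [F → . L c -] has the dot before L: add [L → .], [L → . L - F], [L → . d L d], [L → . Y]
  [L → . Y] has the dot before Y: add [Y → . - F], [Y → . d L]
No further items can be added.

CLOSURE = { [F → . L c -], [L → . L - F], [L → . Y], [L → . d L d], [L → .], [Y → . - F], [Y → . d L] }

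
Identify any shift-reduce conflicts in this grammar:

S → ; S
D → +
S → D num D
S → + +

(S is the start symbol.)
Yes — I1: [D → + .] vs [S → + . +]

A shift-reduce conflict occurs when an LR(0) state has both:
  - a complete (reduce) item [A → α .] (dot at the end), and
  - a shift item [B → β . c γ] (dot before a terminal).

Augment with S' → S and build the canonical LR(0) collection (I0 = CLOSURE({[S' → . S]}), then GOTO on every symbol after a dot until no new states appear). It has 10 states:
  I0: { [D → . +], [S → . + +], [S → . ; S], [S → . D num D], [S' → . S] }  — shift
  I1: { [D → + .], [S → + . +] }  — shift, reduce
  I2: { [D → . +], [S → . + +], [S → . ; S], [S → . D num D], [S → ; . S] }  — shift
  I3: { [S → D . num D] }  — shift
  I4: { [S' → S .] }  — accept
  I5: { [D → . +], [S → D num . D] }  — shift
  I6: { [D → + .] }  — reduce
  I7: { [S → D num D .] }  — reduce
  I8: { [S → ; S .] }  — reduce
  I9: { [S → + + .] }  — reduce

I1 contains reduce item [D → + .] and shift item [S → + . +] — shift-reduce conflict.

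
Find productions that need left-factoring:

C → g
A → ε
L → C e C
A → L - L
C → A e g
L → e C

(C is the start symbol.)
No, left-factoring is not needed

Left-factoring is needed when two productions for the same non-terminal
share a common prefix on the right-hand side.

Productions for C:
  C → g
  C → A e g
Productions for A:
  A → ε
  A → L - L
Productions for L:
  L → C e C
  L → e C

No common prefixes found.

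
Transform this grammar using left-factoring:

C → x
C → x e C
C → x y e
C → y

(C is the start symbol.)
C → x C'
C' → ε
C' → e C
C' → y e
C → y

Left-factoring transforms A → αβ₁ | αβ₂ into A → αA' and A' → β₁ | β₂
(α is the longest common prefix among the alternatives). Repeat until
no nonterminal has two alternatives with a common prefix.

Round 1: C has alternatives sharing prefix 'x'. Introduce C': C → x C'
  Add: C' → ε
  Add: C' → e C
  Add: C' → y e

No remaining common prefixes — done.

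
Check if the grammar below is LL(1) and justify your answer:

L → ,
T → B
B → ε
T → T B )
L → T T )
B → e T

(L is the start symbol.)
No. Predict set conflict for T: { ')', 'e' }

A grammar is LL(1) if for each non-terminal N with multiple productions, the predict sets of those productions are pairwise disjoint, where PREDICT(N → α) = (FIRST(α) \ {ε}) ∪ (FOLLOW(N) if α ⇒* ε).

Relevant sets:
  FIRST(T) = { ')', 'e', ε }
  FIRST(B) = { 'e', ε }
  FOLLOW(T) = { ')', 'e' }
  FOLLOW(B) = { ')', 'e' }

For L:
  PREDICT(L → ',') = { ',' }
  PREDICT(L → T T ')') = { ')', 'e' }
For T:
  PREDICT(T → B) = { ')', 'e' }
  PREDICT(T → T B ')') = { ')', 'e' }
For B:
  PREDICT(B → ε) = { ')', 'e' }
  PREDICT(B → e T) = { 'e' }

Conflict found: Predict set conflict for T: { ')', 'e' }
The grammar is NOT LL(1).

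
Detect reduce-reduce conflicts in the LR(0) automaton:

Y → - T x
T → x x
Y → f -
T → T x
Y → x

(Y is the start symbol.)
Yes — I9: [T → T x .] vs [Y → - T x .]

A reduce-reduce conflict occurs when an LR(0) state has two complete items [A → α .] and [B → β .] — both call for a reduction, and with no lookahead the parser cannot choose between them.

Augment with Y' → Y and build the canonical LR(0) collection (I0 = CLOSURE({[Y' → . Y]}), then GOTO on every symbol after a dot until no new states appear). It has 10 states:
  I0: { [Y → . - T x], [Y → . f -], [Y → . x], [Y' → . Y] }  — shift
  I1: { [T → . T x], [T → . x x], [Y → - . T x] }  — shift
  I2: { [Y' → Y .] }  — accept
  I3: { [Y → f . -] }  — shift
  I4: { [Y → x .] }  — reduce
  I5: { [Y → f - .] }  — reduce
  I6: { [T → T . x], [Y → - T . x] }  — shift
  I7: { [T → x . x] }  — shift
  I8: { [T → x x .] }  — reduce
  I9: { [T → T x .], [Y → - T x .] }  — 2 reduces

I9 contains complete items [T → T x .], [Y → - T x .] — reduce-reduce conflict.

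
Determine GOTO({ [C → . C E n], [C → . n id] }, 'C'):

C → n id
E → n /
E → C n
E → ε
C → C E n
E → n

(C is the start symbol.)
GOTO(I, 'C') = CLOSURE({ [A → αX.β] : [A → α.Xβ] ∈ I, X = 'C' })

Items with dot before 'C', with the dot advanced:
  [C → . C E n] → [C → C . E n]
Closure of the advanced items:
  [C → C . E n] has the dot before E: add [E → . n /], [E → . C n], [E → .], [E → . n]
  [E → . C n] has the dot before C: add [C → . n id], [C → . C E n]

GOTO = { [C → . C E n], [C → . n id], [C → C . E n], [E → . C n], [E → . n /], [E → . n], [E → .] }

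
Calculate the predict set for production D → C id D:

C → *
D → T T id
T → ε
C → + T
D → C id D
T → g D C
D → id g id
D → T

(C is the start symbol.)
PREDICT(D → C id D) = (FIRST(RHS) \ {ε}) ∪ (FOLLOW(D) if ε ∈ FIRST(RHS), i.e. RHS ⇒* ε)
FIRST(C) = { '*', '+' }
FIRST(C id D) = { '*', '+' }
ε ∉ FIRST(C id D), so FOLLOW(D) is not added.
PREDICT(D → C id D) = { '*', '+' }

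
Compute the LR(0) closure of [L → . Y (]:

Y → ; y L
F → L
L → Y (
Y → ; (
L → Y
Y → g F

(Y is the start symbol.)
{ [L → . Y (], [Y → . ; (], [Y → . ; y L], [Y → . g F] }

To compute CLOSURE, for each item [A → α.Bβ] where B is a non-terminal, add [B → .γ] for all productions B → γ; repeat for the newly added items until nothing changes.

Start with: [L → . Y (]
  [L → . Y (] has the dot before Y: add [Y → . ; y L], [Y → . ; (], [Y → . g F]
No further items can be added.

CLOSURE = { [L → . Y (], [Y → . ; (], [Y → . ; y L], [Y → . g F] }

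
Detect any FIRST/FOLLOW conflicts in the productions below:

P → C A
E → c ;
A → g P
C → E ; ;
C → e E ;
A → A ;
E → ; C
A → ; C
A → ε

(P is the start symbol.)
Yes. A → A ';' with FOLLOW(A) on { ';' }; A → ';' C with FOLLOW(A) on { ';' }

Nullable non-terminals: A.
FIRST sets used below: FIRST(A) = { ';', 'g', ε }

A: nullable alternative(s) A → ε; FOLLOW(A) = { $, ';' }
  A → g P: FIRST \ {ε} = { 'g' } — disjoint from FOLLOW(A)
  A → A ;: FIRST \ {ε} = { ';', 'g' } — overlaps FOLLOW(A) on { ';' }: CONFLICT
  A → ; C: FIRST \ {ε} = { ';' } — overlaps FOLLOW(A) on { ';' }: CONFLICT
  A → ε: FIRST \ {ε} = { } — this is the only nullable alternative, skip

C, E, P have no nullable alternative, so no FIRST/FOLLOW check is needed there.

So the grammar has 2 FIRST/FOLLOW conflicts (marked CONFLICT above).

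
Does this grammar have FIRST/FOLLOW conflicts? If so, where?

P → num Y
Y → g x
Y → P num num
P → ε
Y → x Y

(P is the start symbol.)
A FIRST/FOLLOW conflict occurs when a non-terminal N has a nullable alternative N → β (β ⇒* ε) and another alternative N → α with FIRST(α) ∩ FOLLOW(N) ≠ ∅: on such a lookahead the parser cannot decide between expanding α and letting N vanish via β.

Nullable non-terminals: P.

P: nullable alternative(s) P → ε; FOLLOW(P) = { $, 'num' }
  P → num Y: FIRST \ {ε} = { 'num' } — overlaps FOLLOW(P) on { 'num' }: CONFLICT
  P → ε: FIRST \ {ε} = { } — this is the only nullable alternative, skip

Y has no nullable alternative, so no FIRST/FOLLOW check is needed there.

So the grammar has 1 FIRST/FOLLOW conflict (marked CONFLICT above).

Answer: Yes. P → num Y with FOLLOW(P) on { 'num' }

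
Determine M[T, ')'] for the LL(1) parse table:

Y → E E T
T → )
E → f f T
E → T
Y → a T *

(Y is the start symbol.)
T → )

To find M[T, ')'], we find productions for T where ')' is in the predict set (PREDICT(N → α) = (FIRST(α) \ {ε}) ∪ (FOLLOW(N) if α ⇒* ε)).

T → ): PREDICT = { ')' }
  ')' is in predict set, so this production goes in M[T, ')']

M[T, ')'] = T → )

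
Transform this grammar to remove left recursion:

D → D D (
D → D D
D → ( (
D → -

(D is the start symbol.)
D is directly left-recursive. The standard transformation for
  A → A α₁ | ... | A α_m | β₁ | ... | β_n
is
  A  → β₁ A' | ... | β_n A'
  A' → α₁ A' | ... | α_m A' | ε

D → ( ( becomes D → ( ( D'
D → - becomes D → - D'
D → D D ( becomes D' → D ( D'
D → D D becomes D' → D D'
Add D' → ε

Resulting grammar:
D → ( ( D'
D → - D'
D' → D ( D'
D' → D D'
D' → ε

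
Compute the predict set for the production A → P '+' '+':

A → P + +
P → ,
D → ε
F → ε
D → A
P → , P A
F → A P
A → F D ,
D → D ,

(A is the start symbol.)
PREDICT(A → P '+' '+') = (FIRST(RHS) \ {ε}) ∪ (FOLLOW(A) if ε ∈ FIRST(RHS), i.e. RHS ⇒* ε)
FIRST(P) = { ',' }
FIRST(P '+' '+') = { ',' }
ε ∉ FIRST(P '+' '+'), so FOLLOW(A) is not added.
PREDICT(A → P '+' '+') = { ',' }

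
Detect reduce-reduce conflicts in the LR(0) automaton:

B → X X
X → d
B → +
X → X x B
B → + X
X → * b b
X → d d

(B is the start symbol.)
No reduce-reduce conflicts

A reduce-reduce conflict occurs when an LR(0) state has two complete items [A → α .] and [B → β .] — both call for a reduction, and with no lookahead the parser cannot choose between them.

Augment with B' → B and build the canonical LR(0) collection (I0 = CLOSURE({[B' → . B]}), then GOTO on every symbol after a dot until no new states appear). It has 13 states:
  I0: { [B → . + X], [B → . +], [B → . X X], [B' → . B], [X → . * b b], [X → . X x B], [X → . d d], [X → . d] }  — shift
  I1: { [X → * . b b] }  — shift
  I2: { [B → + . X], [B → + .], [X → . * b b], [X → . X x B], [X → . d d], [X → . d] }  — shift, reduce
  I3: { [B' → B .] }  — accept
  I4: { [B → X . X], [X → . * b b], [X → . X x B], [X → . d d], [X → . d], [X → X . x B] }  — shift
  I5: { [X → d . d], [X → d .] }  — shift, reduce
  I6: { [X → d d .] }  — reduce
  I7: { [B → X X .], [X → X . x B] }  — shift, reduce
  I8: { [B → . + X], [B → . +], [B → . X X], [X → . * b b], [X → . X x B], [X → . d d], [X → . d], [X → X x . B] }  — shift
  I9: { [X → X x B .] }  — reduce
  I10: { [B → + X .], [X → X . x B] }  — shift, reduce
  I11: { [X → * b . b] }  — shift
  I12: { [X → * b b .] }  — reduce

No state contains more than one complete item.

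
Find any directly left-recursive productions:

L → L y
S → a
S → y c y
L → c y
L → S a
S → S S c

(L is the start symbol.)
Yes, L, S are left-recursive

L → L y: LEFT RECURSIVE (starts with L)
S → a: starts with a
S → y c y: starts with y
L → c y: starts with c
L → S a: starts with S
S → S S c: LEFT RECURSIVE (starts with S)

The grammar has direct left recursion on: L, S.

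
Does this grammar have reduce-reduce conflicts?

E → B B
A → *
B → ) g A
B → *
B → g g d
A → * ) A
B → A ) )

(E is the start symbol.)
Yes — I2: [A → * .] vs [B → * .]

Augment with E' → E and build the canonical LR(0) collection (I0 = CLOSURE({[E' → . E]}), then GOTO on every symbol after a dot until no new states appear). It has 17 states:
  I0: { [A → . * ) A], [A → . *], [B → . ) g A], [B → . *], [B → . A ) )], [B → . g g d], [E → . B B], [E' → . E] }  — shift
  I1: { [B → ) . g A] }  — shift
  I2: { [A → * . ) A], [A → * .], [B → * .] }  — shift, 2 reduces
  I3: { [B → A . ) )] }  — shift
  I4: { [A → . * ) A], [A → . *], [B → . ) g A], [B → . *], [B → . A ) )], [B → . g g d], [E → B . B] }  — shift
  I5: { [E' → E .] }  — accept
  I6: { [B → g . g d] }  — shift
  I7: { [B → g g . d] }  — shift
  I8: { [B → g g d .] }  — reduce
  I9: { [E → B B .] }  — reduce
  I10: { [B → A ) . )] }  — shift
  I11: { [B → A ) ) .] }  — reduce
  I12: { [A → * ) . A], [A → . * ) A], [A → . *] }  — shift
  I13: { [A → * . ) A], [A → * .] }  — shift, reduce
  I14: { [A → * ) A .] }  — reduce
  I15: { [A → . * ) A], [A → . *], [B → ) g . A] }  — shift
  I16: { [B → ) g A .] }  — reduce

I2 contains complete items [A → * .], [B → * .] — reduce-reduce conflict.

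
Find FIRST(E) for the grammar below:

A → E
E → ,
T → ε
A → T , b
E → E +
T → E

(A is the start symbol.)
{ ',' }

To compute FIRST(E), examine every production with E on the left-hand side, reading each right-hand side left to right until a non-nullable symbol is reached.

From E → ,:
  - ',' is a terminal: add ',' and stop
From E → E +:
  - E is the symbol being defined: contributes nothing new
    E is not nullable, so stop

Collecting: FIRST(E) = { ',' }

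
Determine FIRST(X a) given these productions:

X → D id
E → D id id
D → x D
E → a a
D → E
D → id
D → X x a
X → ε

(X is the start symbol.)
FIRST sets of the non-terminals involved (from the grammar, by fixed-point iteration):
  FIRST(X) = { 'a', 'id', 'x', ε }

To compute FIRST(X a), process the symbols left to right:
Symbol X is a non-terminal. Add FIRST(X) \ {ε} = { 'a', 'id', 'x' }
X is nullable (ε ∈ FIRST(X)), continue to the next symbol.
Symbol a is a terminal. Add 'a' and stop.
FIRST(X a) = { 'a', 'id', 'x' }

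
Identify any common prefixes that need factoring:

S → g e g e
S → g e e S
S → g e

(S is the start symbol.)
Yes, S has productions with common prefix 'g e'

Left-factoring is needed when two productions for the same non-terminal
share a common prefix on the right-hand side.

Productions for S:
  S → g e g e
  S → g e e S
  S → g e

Found common prefix 'g e' in productions for S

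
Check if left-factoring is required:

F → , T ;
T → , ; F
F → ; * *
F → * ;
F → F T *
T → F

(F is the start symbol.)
No, left-factoring is not needed

Left-factoring is needed when two productions for the same non-terminal
share a common prefix on the right-hand side.

Productions for F:
  F → , T ;
  F → ; * *
  F → * ;
  F → F T *
Productions for T:
  T → , ; F
  T → F

No common prefixes found.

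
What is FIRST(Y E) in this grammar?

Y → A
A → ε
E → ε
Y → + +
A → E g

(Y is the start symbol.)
FIRST sets of the non-terminals involved (from the grammar, by fixed-point iteration):
  FIRST(Y) = { '+', 'g', ε }
  FIRST(E) = { ε }

To compute FIRST(Y E), process the symbols left to right:
Symbol Y is a non-terminal. Add FIRST(Y) \ {ε} = { '+', 'g' }
Y is nullable (ε ∈ FIRST(Y)), continue to the next symbol.
Symbol E is a non-terminal. Add FIRST(E) \ {ε} = { }
E is nullable (ε ∈ FIRST(E)), continue to the next symbol.
All symbols are nullable, so ε is in the result.
FIRST(Y E) = { '+', 'g', ε }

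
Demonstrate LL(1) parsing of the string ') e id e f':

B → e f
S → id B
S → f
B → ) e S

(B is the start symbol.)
LL(1) parsing maintains a stack (initially the start symbol over $) and the input. At each step: if the stack top is a terminal, match it against the current input token; if it is a non-terminal N, replace it with the RHS of M[N, lookahead] (the unique production whose predict set contains the lookahead).

Stack is shown with the top on the left.

Stack    Input         Action
-----------------------------
B $      ) e id e f $  output B → ) e S
) e S $  ) e id e f $  match ')'
e S $    e id e f $    match 'e'
S $      id e f $      output S → id B
id B $   id e f $      match 'id'
B $      e f $         output B → e f
e f $    e f $         match 'e'
f $      f $           match 'f'
$        $             accept

The string is accepted.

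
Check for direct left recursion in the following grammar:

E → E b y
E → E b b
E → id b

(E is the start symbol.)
Yes, E is left-recursive

E → E b y: LEFT RECURSIVE (starts with E)
E → E b b: LEFT RECURSIVE (starts with E)
E → id b: starts with id

The grammar has direct left recursion on: E.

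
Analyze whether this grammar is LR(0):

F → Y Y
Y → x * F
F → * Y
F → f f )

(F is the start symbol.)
A grammar is LR(0) if no state in the canonical LR(0) collection has:
  - both a shift item (dot before a terminal) and a complete item (shift-reduce conflict), or
  - two or more complete items (reduce-reduce conflict; the accept item [F' → F .] counts as a complete item here).

Augment with F' → F and build the canonical LR(0) collection (I0 = CLOSURE({[F' → . F]}), then GOTO on every symbol after a dot until no new states appear). It has 12 states:
  I0: { [F → . * Y], [F → . Y Y], [F → . f f )], [F' → . F], [Y → . x * F] }  — shift
  I1: { [F → * . Y], [Y → . x * F] }  — shift
  I2: { [F' → F .] }  — accept
  I3: { [F → Y . Y], [Y → . x * F] }  — shift
  I4: { [F → f . f )] }  — shift
  I5: { [Y → x . * F] }  — shift
  I6: { [F → . * Y], [F → . Y Y], [F → . f f )], [Y → . x * F], [Y → x * . F] }  — shift
  I7: { [Y → x * F .] }  — reduce
  I8: { [F → f f . )] }  — shift
  I9: { [F → f f ) .] }  — reduce
  I10: { [F → Y Y .] }  — reduce
  I11: { [F → * Y .] }  — reduce

Every state is either a pure shift/goto state or contains exactly one complete item and nothing to shift — no conflicts. The grammar is LR(0).

Answer: Yes, the grammar is LR(0)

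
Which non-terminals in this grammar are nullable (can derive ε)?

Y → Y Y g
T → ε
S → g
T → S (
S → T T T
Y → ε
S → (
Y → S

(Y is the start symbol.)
A non-terminal is nullable if it can derive ε (the empty string): either it has an ε-production, or it has a production whose right-hand side consists entirely of nullable non-terminals.

ε-productions: T → ε, Y → ε
So T, Y are immediately nullable.
S → T T T: every symbol on the right is nullable, so S is nullable too.
Every non-terminal is now nullable.
Nullable = { 'S', 'T', 'Y' }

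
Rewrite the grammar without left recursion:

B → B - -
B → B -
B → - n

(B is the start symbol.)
B is directly left-recursive. The standard transformation for
  A → A α₁ | ... | A α_m | β₁ | ... | β_n
is
  A  → β₁ A' | ... | β_n A'
  A' → α₁ A' | ... | α_m A' | ε

B → - n becomes B → - n B'
B → B - - becomes B' → - - B'
B → B - becomes B' → - B'
Add B' → ε

Resulting grammar:
B → - n B'
B' → - - B'
B' → - B'
B' → ε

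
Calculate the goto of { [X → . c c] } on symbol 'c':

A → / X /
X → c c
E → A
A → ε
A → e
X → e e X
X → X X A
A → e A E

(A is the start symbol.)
GOTO(I, 'c') = CLOSURE({ [A → αX.β] : [A → α.Xβ] ∈ I, X = 'c' })

Items with dot before 'c', with the dot advanced:
  [X → . c c] → [X → c . c]
Closure adds nothing (no advanced item has the dot before a non-terminal).

GOTO = { [X → c . c] }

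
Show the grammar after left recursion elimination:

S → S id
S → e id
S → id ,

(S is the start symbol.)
S is directly left-recursive. The standard transformation for
  A → A α₁ | ... | A α_m | β₁ | ... | β_n
is
  A  → β₁ A' | ... | β_n A'
  A' → α₁ A' | ... | α_m A' | ε

S → e id becomes S → e id S'
S → id , becomes S → id , S'
S → S id becomes S' → id S'
Add S' → ε

Resulting grammar:
S → e id S'
S → id , S'
S' → id S'
S' → ε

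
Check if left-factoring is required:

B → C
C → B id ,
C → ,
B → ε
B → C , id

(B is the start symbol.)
Left-factoring is needed when two productions for the same non-terminal
share a common prefix on the right-hand side.

Productions for B:
  B → C
  B → ε
  B → C , id
Productions for C:
  C → B id ,
  C → ,

Found common prefix 'C' in productions for B

Answer: Yes, B has productions with common prefix 'C'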